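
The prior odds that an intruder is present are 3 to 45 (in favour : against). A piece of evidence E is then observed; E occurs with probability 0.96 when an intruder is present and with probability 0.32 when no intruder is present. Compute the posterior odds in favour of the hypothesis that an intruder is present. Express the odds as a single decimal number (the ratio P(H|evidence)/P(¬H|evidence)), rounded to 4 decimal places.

Posterior odds ≈ 0.2000

Prior odds = 3/45 = 0.066667. In log-odds, ln(0.066667) = -2.7081.
Add log likelihood ratio: ln(3.0000) = 1.0986.
Posterior log-odds = -1.6094, so posterior odds = exp(-1.6094) = 0.20000.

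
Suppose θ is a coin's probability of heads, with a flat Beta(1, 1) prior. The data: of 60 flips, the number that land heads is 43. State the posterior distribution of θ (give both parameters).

Posterior: Beta(44, 18)

The binomial likelihood is conjugate to the Beta prior: with 43 successes and 17 failures, the posterior is Beta(1+43, 1+17) = Beta(44, 18).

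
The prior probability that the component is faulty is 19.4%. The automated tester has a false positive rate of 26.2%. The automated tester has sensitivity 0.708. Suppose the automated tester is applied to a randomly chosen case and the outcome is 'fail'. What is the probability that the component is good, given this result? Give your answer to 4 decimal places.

Let H be the event that the component is faulty. P(H) = 0.194, so P(¬H) = 0.806. With E the 'fail' result, P(E|H) = 0.708 and P(E|¬H) = 0.262.
P(E) = 0.708·0.194 + 0.262·0.806 = 0.13735 + 0.21117 = 0.34852.
By Bayes' theorem, P(H|E) = 0.13735 / 0.34852 = 0.3941. Hence P(¬H|E) = 1 − 0.3941 = 0.6059.

P(¬H | E) ≈ 0.6059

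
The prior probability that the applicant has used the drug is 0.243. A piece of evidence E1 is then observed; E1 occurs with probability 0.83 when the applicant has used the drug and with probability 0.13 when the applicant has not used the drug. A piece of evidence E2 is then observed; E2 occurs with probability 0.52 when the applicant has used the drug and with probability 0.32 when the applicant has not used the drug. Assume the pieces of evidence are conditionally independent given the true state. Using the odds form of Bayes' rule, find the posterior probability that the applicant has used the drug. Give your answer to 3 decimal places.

Posterior probability ≈ 0.769

Prior odds = 0.243/(1−0.243) = 0.32100. In log-odds, ln(0.32100) = -1.1363.
Add log likelihood ratios: ln(6.3846) + ln(1.6250) = 2.3394.
Posterior log-odds = 1.2031, so posterior odds = exp(1.2031) = 3.3304. Converting, P(H|E) = 3.3304/4.3304 = 0.769.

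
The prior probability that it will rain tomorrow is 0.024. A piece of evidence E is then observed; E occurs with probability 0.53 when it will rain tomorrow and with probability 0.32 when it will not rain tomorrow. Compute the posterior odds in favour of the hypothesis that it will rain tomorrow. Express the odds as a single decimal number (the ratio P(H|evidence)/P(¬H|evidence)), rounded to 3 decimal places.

Prior odds = 0.024/(1−0.024) = 0.024590.
Likelihood ratio for E = 0.53/0.32 = 1.6562.
Posterior odds = prior odds × LR = 0.040727.

Posterior odds ≈ 0.041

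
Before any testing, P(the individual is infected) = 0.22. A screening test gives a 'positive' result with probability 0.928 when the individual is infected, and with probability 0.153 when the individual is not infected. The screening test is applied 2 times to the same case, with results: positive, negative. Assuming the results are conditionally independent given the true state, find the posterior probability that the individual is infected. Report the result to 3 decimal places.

Let H be the event that the individual is infected; start with P(H) = 0.22. P('positive'|H) = 0.928, P('positive'|¬H) = 0.153.
Update on result 1 ('positive'): P(H) ← 0.928·0.2200 / (0.928·0.2200 + 0.153·0.7800) = 0.20416/0.32350 = 0.6311.
Update on result 2 ('negative'): P(H) ← 0.072·0.6311 / (0.072·0.6311 + 0.847·0.3689) = 0.045439/0.35790 = 0.1270.

Posterior P(H) ≈ 0.127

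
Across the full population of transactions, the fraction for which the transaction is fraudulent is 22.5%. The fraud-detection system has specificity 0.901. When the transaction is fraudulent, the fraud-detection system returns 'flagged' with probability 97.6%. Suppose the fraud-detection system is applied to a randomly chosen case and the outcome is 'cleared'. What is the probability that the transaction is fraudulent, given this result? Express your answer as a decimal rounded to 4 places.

Let H be the event that the transaction is fraudulent. P(H) = 0.225, so P(¬H) = 0.775. With E the 'cleared' result, P(E|H) = 0.024 and P(E|¬H) = 0.901.
P(E) = 0.024·0.225 + 0.901·0.775 = 0.0054000 + 0.69828 = 0.70368.
By Bayes' theorem, P(H|E) = 0.0054000 / 0.70368 = 0.0077.

P(H | E) ≈ 0.0077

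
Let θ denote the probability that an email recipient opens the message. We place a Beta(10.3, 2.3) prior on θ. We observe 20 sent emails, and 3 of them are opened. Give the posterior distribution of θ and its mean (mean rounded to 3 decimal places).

Posterior: Beta(13.3, 19.3); mean ≈ 0.408

Observing 3 successes and 17 failures updates Beta(10.3, 2.3) by adding the success and failure counts to the two shape parameters: α = 10.3+3 = 13.3, β = 2.3+17 = 19.3.
Posterior mean = α/(α+β) = 13.3/32.6 = 0.408.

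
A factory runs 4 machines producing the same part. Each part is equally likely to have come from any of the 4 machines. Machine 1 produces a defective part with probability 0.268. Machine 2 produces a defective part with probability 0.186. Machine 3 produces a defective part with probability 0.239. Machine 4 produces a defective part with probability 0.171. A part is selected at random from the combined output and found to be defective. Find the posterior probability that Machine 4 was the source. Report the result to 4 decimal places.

Tabulate prior·likelihood by source: [1] prior 0.25, lik 0.268, product 0.06700; [2] prior 0.25, lik 0.186, product 0.04650; [3] prior 0.25, lik 0.239, product 0.05975; [4] prior 0.25, lik 0.171, product 0.04275.
Normalizing constant = 0.21600; the posterior for Machine 4 is its product over the sum, 0.04275/0.21600 = 0.1979.

Posterior probability ≈ 0.1979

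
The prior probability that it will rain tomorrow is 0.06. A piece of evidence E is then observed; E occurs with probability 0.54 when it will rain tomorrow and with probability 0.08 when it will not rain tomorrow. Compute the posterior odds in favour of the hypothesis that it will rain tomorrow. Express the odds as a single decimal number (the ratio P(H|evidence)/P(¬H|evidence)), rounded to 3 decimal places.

Posterior odds ≈ 0.431

Prior odds = 0.06/(1−0.06) = 0.063830. In log-odds, ln(0.063830) = -2.7515.
Add log likelihood ratio: ln(6.7500) = 1.9095.
Posterior log-odds = -0.84199, so posterior odds = exp(-0.84199) = 0.43085.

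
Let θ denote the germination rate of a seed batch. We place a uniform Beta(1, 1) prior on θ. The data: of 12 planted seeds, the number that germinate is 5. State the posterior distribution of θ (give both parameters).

The binomial likelihood is conjugate to the Beta prior: with 5 successes and 7 failures, the posterior is Beta(1+5, 1+7) = Beta(6, 8).

Posterior: Beta(6, 8)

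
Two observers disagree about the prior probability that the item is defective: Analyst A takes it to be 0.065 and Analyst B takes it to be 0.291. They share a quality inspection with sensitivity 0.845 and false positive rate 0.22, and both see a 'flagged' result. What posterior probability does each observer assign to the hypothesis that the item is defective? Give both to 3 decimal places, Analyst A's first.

Analyst A: 0.211; Analyst B: 0.612

The likelihood ratio for a 'flagged' result is 0.845/0.22 = 3.8409.
Analyst A: prior odds 0.065/0.935 = 0.069519; posterior odds 0.26702; posterior probability 0.211.
Analyst B: prior odds 0.291/0.709 = 0.41044; posterior odds 1.5765; posterior probability 0.612.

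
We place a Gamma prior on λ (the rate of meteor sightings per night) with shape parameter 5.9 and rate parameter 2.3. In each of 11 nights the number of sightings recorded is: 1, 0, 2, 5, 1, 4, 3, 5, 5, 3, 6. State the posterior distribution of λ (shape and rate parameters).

The Poisson likelihood adds the total count to the shape and the number of exposure periods to the rate. Here ∑xᵢ = 35 and n = 11, so shape 5.9→40.9 and rate 2.3→13.3.

Posterior: Gamma(shape=40.9, rate=13.3)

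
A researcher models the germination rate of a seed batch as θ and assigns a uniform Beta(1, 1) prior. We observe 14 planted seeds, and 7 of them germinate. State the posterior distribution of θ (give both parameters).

Posterior: Beta(8, 8)

Observing 7 successes and 7 failures updates Beta(1, 1) by adding the success and failure counts to the two shape parameters: α = 1+7 = 8, β = 1+7 = 8.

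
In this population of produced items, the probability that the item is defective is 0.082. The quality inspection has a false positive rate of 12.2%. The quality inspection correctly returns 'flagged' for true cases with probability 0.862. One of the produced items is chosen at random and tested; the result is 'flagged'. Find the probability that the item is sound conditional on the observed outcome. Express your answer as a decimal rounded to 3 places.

Write H for 'the item is defective'. Prior odds H:¬H = 0.082/0.918 = 0.089325. For the 'flagged' outcome, the likelihood ratio is 0.862/0.122 = 7.0656.
Posterior odds = 0.089325 × 7.0656 = 0.63113, so P(H|E) = 0.63113/(1+0.63113) = 0.387. Then P(¬H|E) = 1 − 0.387 = 0.613.

P(¬H | E) ≈ 0.613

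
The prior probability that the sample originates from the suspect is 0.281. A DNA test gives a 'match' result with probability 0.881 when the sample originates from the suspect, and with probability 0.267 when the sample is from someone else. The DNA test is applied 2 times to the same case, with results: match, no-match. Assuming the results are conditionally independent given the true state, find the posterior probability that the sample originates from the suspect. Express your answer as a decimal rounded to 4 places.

Posterior P(H) ≈ 0.1731

Let H be the event that the sample originates from the suspect; start with P(H) = 0.281. P('match'|H) = 0.881, P('match'|¬H) = 0.267.
Update on result 1 ('match'): P(H) ← 0.881·0.2810 / (0.881·0.2810 + 0.267·0.7190) = 0.24756/0.43953 = 0.5632.
Update on result 2 ('no-match'): P(H) ← 0.119·0.5632 / (0.119·0.5632 + 0.733·0.4368) = 0.067025/0.38717 = 0.1731.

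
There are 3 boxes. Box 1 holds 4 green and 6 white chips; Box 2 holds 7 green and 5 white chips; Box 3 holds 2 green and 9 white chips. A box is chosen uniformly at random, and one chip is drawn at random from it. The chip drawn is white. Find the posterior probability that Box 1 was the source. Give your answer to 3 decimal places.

Tabulate prior·likelihood by source: [1] prior 0.333333, lik 0.6, product 0.2000; [2] prior 0.333333, lik 0.4167, product 0.1389; [3] prior 0.333333, lik 0.8182, product 0.2727.
Normalizing constant = 0.61162; the posterior for Box 1 is its product over the sum, 0.2000/0.61162 = 0.327.

Posterior probability ≈ 0.327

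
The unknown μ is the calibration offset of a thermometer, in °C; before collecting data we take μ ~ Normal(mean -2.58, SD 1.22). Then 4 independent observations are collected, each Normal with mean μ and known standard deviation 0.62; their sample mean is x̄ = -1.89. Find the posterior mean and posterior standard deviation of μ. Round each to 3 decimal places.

Posterior mean ≈ -1.932; posterior SD ≈ 0.300

Prior precision 1/τ₀² = 1/1.22² = 0.671862; data precision n/σ² = 4/0.62² = 10.4058.
Posterior precision = 0.671862 + 10.4058 = 11.0777, giving posterior SD = 1/√11.0777 = 0.300.
Posterior mean = (0.671862·-2.58 + 10.4058·-1.89) / 11.0777 = -1.932.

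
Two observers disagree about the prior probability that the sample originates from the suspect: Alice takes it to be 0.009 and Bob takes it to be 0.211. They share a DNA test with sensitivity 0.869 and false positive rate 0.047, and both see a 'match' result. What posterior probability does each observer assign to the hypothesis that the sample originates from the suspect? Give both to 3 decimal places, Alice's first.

Alice: 0.144; Bob: 0.832

The likelihood ratio for a 'match' result is 0.869/0.047 = 18.489.
Alice: prior odds 0.009/0.991 = 0.0090817; posterior odds 0.16792; posterior probability 0.144.
Bob: prior odds 0.211/0.789 = 0.26743; posterior odds 4.9446; posterior probability 0.832.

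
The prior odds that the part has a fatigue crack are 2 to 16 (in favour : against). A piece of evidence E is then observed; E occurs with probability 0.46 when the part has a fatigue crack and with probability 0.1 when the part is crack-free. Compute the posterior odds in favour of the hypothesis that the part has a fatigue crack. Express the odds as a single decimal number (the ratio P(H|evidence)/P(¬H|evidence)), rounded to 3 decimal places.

Posterior odds ≈ 0.575

Prior odds = 2/16 = 0.12500.
Likelihood ratio for E = 0.46/0.1 = 4.6000.
Posterior odds = prior odds × LR = 0.57500.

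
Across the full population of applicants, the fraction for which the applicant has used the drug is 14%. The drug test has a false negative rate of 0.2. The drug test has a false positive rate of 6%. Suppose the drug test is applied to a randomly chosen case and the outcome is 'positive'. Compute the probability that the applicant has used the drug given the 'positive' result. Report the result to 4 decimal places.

P(H | E) ≈ 0.6846

Let H be the event that the applicant has used the drug. P(H) = 0.14, so P(¬H) = 0.86. With E the 'positive' result, P(E|H) = 0.8 and P(E|¬H) = 0.06.
P(E) = 0.8·0.14 + 0.06·0.86 = 0.11200 + 0.051600 = 0.16360.
By Bayes' theorem, P(H|E) = 0.11200 / 0.16360 = 0.6846.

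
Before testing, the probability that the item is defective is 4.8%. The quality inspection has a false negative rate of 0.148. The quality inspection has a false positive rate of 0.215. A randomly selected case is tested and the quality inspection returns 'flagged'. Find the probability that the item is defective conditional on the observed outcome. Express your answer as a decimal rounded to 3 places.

P(H | E) ≈ 0.167

Write H for 'the item is defective'. Prior odds H:¬H = 0.048/0.952 = 0.050420. For the 'flagged' outcome, the likelihood ratio is 0.852/0.215 = 3.9628.
Posterior odds = 0.050420 × 3.9628 = 0.19980, so P(H|E) = 0.19980/(1+0.19980) = 0.167.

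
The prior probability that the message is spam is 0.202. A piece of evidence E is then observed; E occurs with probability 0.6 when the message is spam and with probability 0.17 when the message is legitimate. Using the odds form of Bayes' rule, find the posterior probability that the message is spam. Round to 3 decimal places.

Prior odds = 0.202/(1−0.202) = 0.25313. In log-odds, ln(0.25313) = -1.3738.
Add log likelihood ratio: ln(3.5294) = 1.2611.
Posterior log-odds = -0.11271, so posterior odds = exp(-0.11271) = 0.89341. Converting, P(H|E) = 0.89341/1.8934 = 0.472.

Posterior probability ≈ 0.472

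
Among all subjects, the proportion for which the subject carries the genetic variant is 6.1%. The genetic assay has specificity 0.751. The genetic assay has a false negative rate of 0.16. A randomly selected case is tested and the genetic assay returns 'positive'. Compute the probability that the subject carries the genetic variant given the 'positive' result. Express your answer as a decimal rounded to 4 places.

P(H | E) ≈ 0.1798

Let H be the event that the subject carries the genetic variant. P(H) = 0.061, so P(¬H) = 0.939. With E the 'positive' result, P(E|H) = 0.84 and P(E|¬H) = 0.249.
P(E) = 0.84·0.061 + 0.249·0.939 = 0.051240 + 0.23381 = 0.28505.
By Bayes' theorem, P(H|E) = 0.051240 / 0.28505 = 0.1798.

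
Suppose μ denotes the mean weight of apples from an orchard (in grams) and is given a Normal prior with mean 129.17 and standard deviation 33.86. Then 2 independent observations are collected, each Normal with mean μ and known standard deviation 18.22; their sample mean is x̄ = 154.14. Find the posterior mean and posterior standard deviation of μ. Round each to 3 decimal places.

Prior precision 1/τ₀² = 1/33.86² = 0.00087222; data precision n/σ² = 2/18.22² = 0.00602467.
Posterior precision = 0.00087222 + 0.00602467 = 0.00689689, giving posterior SD = 1/√0.00689689 = 12.041.
Posterior mean = (0.00087222·129.17 + 0.00602467·154.14) / 0.00689689 = 150.982.

Posterior mean ≈ 150.982; posterior SD ≈ 12.041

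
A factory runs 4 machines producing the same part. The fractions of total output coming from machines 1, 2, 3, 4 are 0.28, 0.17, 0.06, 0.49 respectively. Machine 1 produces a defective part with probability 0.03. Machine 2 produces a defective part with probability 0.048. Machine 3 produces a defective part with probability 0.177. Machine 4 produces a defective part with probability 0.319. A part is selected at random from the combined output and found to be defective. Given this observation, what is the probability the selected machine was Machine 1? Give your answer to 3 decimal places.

Posterior probability ≈ 0.046

Tabulate prior·likelihood by source: [1] prior 0.28, lik 0.03, product 0.008400; [2] prior 0.17, lik 0.048, product 0.008160; [3] prior 0.06, lik 0.177, product 0.01062; [4] prior 0.49, lik 0.319, product 0.1563.
Normalizing constant = 0.18349; the posterior for Machine 1 is its product over the sum, 0.008400/0.18349 = 0.046.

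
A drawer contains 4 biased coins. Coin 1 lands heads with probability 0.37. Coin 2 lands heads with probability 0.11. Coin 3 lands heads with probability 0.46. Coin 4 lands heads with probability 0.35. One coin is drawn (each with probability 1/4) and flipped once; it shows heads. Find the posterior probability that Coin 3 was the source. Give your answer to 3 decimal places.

Tabulate prior·likelihood by source: [1] prior 0.25, lik 0.37, product 0.09250; [2] prior 0.25, lik 0.11, product 0.02750; [3] prior 0.25, lik 0.46, product 0.1150; [4] prior 0.25, lik 0.35, product 0.08750.
Normalizing constant = 0.32250; the posterior for Coin 3 is its product over the sum, 0.1150/0.32250 = 0.357.

Posterior probability ≈ 0.357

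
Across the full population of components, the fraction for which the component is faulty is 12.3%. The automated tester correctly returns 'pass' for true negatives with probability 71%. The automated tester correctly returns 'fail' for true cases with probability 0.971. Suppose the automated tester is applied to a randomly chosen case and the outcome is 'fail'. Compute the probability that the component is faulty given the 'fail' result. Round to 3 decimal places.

Write H for 'the component is faulty'. Prior odds H:¬H = 0.123/0.877 = 0.14025. For the 'fail' outcome, the likelihood ratio is 0.971/0.29 = 3.3483.
Posterior odds = 0.14025 × 3.3483 = 0.46960, so P(H|E) = 0.46960/(1+0.46960) = 0.320.

P(H | E) ≈ 0.320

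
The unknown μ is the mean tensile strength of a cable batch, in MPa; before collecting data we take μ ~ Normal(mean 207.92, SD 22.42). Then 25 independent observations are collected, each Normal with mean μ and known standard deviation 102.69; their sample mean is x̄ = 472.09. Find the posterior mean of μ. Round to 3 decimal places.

Prior precision 1/τ₀² = 1/22.42² = 0.00198943; data precision n/σ² = 25/102.69² = 0.00237074.
Posterior precision = 0.00198943 + 0.00237074 = 0.00436017.
Posterior mean = (0.00198943·207.92 + 0.00237074·472.09) / 0.00436017 = 351.556.

Posterior mean ≈ 351.556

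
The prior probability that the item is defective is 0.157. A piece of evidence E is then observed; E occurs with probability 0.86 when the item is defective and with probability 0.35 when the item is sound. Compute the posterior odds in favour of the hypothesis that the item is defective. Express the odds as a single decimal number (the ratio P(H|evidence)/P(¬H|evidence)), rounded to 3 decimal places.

Prior odds = 0.157/(1−0.157) = 0.18624.
Likelihood ratio for E = 0.86/0.35 = 2.4571.
Posterior odds = prior odds × LR = 0.45762.

Posterior odds ≈ 0.458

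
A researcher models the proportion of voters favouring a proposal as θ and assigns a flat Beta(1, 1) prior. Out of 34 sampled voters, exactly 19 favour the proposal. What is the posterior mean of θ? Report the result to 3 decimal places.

The binomial likelihood is conjugate to the Beta prior: with 19 successes and 15 failures, the posterior is Beta(1+19, 1+15) = Beta(20, 16).
Posterior mean = α/(α+β) = 20/36 = 0.556.

Posterior mean ≈ 0.556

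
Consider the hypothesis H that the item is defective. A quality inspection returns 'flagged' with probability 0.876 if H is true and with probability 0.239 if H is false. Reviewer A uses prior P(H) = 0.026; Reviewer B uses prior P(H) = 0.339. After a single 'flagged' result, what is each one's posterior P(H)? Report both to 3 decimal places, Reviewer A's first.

Reviewer A: 0.089; Reviewer B: 0.653

P('+'|H) = 0.876, P('+'|¬H) = 0.239.
Reviewer A: numerator 0.876·0.026 = 0.022776; evidence = 0.022776+0.239·0.974 = 0.25556; posterior = 0.089.
Reviewer B: numerator 0.876·0.339 = 0.29696; evidence = 0.29696+0.239·0.661 = 0.45494; posterior = 0.653.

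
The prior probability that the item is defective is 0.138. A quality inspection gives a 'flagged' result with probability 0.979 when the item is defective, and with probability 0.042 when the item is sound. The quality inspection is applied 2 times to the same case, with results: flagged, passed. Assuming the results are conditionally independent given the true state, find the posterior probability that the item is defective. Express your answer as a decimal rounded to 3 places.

With H the event that the item is defective, the joint likelihood of the observed sequence is P(data|H) = 0.979·0.021 = 0.020559 and P(data|¬H) = 0.042·0.958 = 0.040236.
Bayes: P(H|data) = 0.138·0.020559 / (0.138·0.020559 + 0.862·0.040236) = 0.0028371/0.037521 = 0.0756.

Posterior P(H) ≈ 0.076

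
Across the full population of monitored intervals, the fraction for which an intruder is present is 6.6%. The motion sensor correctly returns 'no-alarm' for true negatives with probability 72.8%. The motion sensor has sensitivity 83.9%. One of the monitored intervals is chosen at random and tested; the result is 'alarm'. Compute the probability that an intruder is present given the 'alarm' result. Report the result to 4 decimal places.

P(H | E) ≈ 0.1790

Let H be the event that an intruder is present. P(H) = 0.066, so P(¬H) = 0.934. With E the 'alarm' result, P(E|H) = 0.839 and P(E|¬H) = 0.272.
P(E) = 0.839·0.066 + 0.272·0.934 = 0.055374 + 0.25405 = 0.30942.
By Bayes' theorem, P(H|E) = 0.055374 / 0.30942 = 0.1790.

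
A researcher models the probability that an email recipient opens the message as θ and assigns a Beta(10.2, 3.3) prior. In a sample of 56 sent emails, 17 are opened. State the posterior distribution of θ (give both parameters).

Posterior: Beta(27.2, 42.3)

Observing 17 successes and 39 failures updates Beta(10.2, 3.3) by adding the success and failure counts to the two shape parameters: α = 10.2+17 = 27.2, β = 3.3+39 = 42.3.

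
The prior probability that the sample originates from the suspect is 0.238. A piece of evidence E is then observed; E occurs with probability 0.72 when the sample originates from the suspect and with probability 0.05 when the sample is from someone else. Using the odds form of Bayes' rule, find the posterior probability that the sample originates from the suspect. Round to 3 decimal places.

Prior odds = 0.238/(1−0.238) = 0.31234.
Likelihood ratio for E = 0.72/0.05 = 14.400.
Posterior odds = prior odds × LR = 4.4976.
Posterior probability = odds/(1+odds) = 4.4976/5.4976 = 0.818.

Posterior probability ≈ 0.818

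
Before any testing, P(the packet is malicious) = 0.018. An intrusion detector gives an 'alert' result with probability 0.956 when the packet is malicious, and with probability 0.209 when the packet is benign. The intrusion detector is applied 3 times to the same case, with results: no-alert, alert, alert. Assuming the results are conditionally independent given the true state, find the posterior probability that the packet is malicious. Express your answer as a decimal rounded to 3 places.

Posterior P(H) ≈ 0.021

With H the event that the packet is malicious, the joint likelihood of the observed sequence is P(data|H) = 0.044·0.956·0.956 = 0.040213 and P(data|¬H) = 0.791·0.209·0.209 = 0.034552.
Bayes: P(H|data) = 0.018·0.040213 / (0.018·0.040213 + 0.982·0.034552) = 0.00072384/0.034654 = 0.0209.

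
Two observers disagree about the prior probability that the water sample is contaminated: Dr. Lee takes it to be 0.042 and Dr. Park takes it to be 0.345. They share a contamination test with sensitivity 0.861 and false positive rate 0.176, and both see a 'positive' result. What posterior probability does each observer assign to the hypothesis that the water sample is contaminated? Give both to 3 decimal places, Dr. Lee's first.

The likelihood ratio for a 'positive' result is 0.861/0.176 = 4.8920.
Dr. Lee: prior odds 0.042/0.958 = 0.043841; posterior odds 0.21447; posterior probability 0.177.
Dr. Park: prior odds 0.345/0.655 = 0.52672; posterior odds 2.5767; posterior probability 0.720.

Dr. Lee: 0.177; Dr. Park: 0.720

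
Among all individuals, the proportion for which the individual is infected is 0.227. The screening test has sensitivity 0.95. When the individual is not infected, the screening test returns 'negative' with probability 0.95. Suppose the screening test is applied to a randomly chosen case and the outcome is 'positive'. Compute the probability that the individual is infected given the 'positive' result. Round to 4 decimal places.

Write H for 'the individual is infected'. Prior odds H:¬H = 0.227/0.773 = 0.29366. For the 'positive' outcome, the likelihood ratio is 0.95/0.05 = 19.000.
Posterior odds = 0.29366 × 19.000 = 5.5796, so P(H|E) = 5.5796/(1+5.5796) = 0.8480.

P(H | E) ≈ 0.8480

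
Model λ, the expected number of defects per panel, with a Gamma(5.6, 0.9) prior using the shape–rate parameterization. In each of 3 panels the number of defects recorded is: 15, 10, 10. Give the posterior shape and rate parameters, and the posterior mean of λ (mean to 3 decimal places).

Total count ∑xᵢ = 35 over n = 3 panels.
Gamma is conjugate to the Poisson likelihood: posterior is Gamma(shape = 5.6+35 = 40.6, rate = 0.9+3 = 3.9).
E[λ | data] = 40.6/3.9 = 10.410.

Posterior: Gamma(shape=40.6, rate=3.9); mean ≈ 10.410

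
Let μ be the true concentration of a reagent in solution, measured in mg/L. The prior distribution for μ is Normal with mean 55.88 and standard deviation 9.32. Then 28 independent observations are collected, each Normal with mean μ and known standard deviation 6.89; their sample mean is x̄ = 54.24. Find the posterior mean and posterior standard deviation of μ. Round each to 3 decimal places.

Posterior mean ≈ 54.271; posterior SD ≈ 1.290

Prior precision 1/τ₀² = 1/9.32² = 0.0115125; data precision n/σ² = 28/6.89² = 0.589820.
Posterior precision = 0.0115125 + 0.589820 = 0.601333, giving posterior SD = 1/√0.601333 = 1.290.
Posterior mean = (0.0115125·55.88 + 0.589820·54.24) / 0.601333 = 54.271.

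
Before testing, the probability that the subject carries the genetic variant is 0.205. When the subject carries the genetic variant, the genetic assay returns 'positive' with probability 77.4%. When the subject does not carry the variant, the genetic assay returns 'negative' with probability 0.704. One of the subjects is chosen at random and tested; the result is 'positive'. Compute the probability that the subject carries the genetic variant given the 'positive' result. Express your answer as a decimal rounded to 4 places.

Let H be the event that the subject carries the genetic variant. P(H) = 0.205, so P(¬H) = 0.795. With E the 'positive' result, P(E|H) = 0.774 and P(E|¬H) = 0.296.
P(E) = 0.774·0.205 + 0.296·0.795 = 0.15867 + 0.23532 = 0.39399.
By Bayes' theorem, P(H|E) = 0.15867 / 0.39399 = 0.4027.

P(H | E) ≈ 0.4027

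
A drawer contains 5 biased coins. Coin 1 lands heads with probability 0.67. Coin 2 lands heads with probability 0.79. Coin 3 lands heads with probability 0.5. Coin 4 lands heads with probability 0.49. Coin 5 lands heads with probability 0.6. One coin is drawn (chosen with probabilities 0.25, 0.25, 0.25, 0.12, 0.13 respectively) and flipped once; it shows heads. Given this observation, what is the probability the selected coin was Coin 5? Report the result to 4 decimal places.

Posterior probability ≈ 0.1244

Tabulate prior·likelihood by source: [1] prior 0.25, lik 0.67, product 0.1675; [2] prior 0.25, lik 0.79, product 0.1975; [3] prior 0.25, lik 0.5, product 0.1250; [4] prior 0.12, lik 0.49, product 0.05880; [5] prior 0.13, lik 0.6, product 0.07800.
Normalizing constant = 0.62680; the posterior for Coin 5 is its product over the sum, 0.07800/0.62680 = 0.1244.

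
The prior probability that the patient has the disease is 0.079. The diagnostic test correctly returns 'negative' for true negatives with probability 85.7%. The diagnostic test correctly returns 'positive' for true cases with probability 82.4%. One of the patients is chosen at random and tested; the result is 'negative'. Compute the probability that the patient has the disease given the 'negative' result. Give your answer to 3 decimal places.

Write H for 'the patient has the disease'. Prior odds H:¬H = 0.079/0.921 = 0.085776. For the 'negative' outcome, the likelihood ratio is 0.176/0.857 = 0.20537.
Posterior odds = 0.085776 × 0.20537 = 0.017616, so P(H|E) = 0.017616/(1+0.017616) = 0.017.

P(H | E) ≈ 0.017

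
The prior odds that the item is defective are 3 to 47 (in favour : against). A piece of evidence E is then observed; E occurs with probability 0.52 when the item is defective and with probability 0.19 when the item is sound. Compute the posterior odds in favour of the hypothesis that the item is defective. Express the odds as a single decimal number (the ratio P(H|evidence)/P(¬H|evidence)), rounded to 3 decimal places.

Prior odds = 3/47 = 0.063830.
Likelihood ratio for E = 0.52/0.19 = 2.7368.
Posterior odds = prior odds × LR = 0.17469.

Posterior odds ≈ 0.175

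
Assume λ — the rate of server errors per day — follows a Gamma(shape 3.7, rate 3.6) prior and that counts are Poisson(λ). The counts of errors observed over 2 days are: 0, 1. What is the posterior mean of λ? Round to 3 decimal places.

Posterior mean ≈ 0.839

The Poisson likelihood adds the total count to the shape and the number of exposure periods to the rate. Here ∑xᵢ = 1 and n = 2, so shape 3.7→4.7 and rate 3.6→5.6.
E[λ | data] = 4.7/5.6 = 0.839.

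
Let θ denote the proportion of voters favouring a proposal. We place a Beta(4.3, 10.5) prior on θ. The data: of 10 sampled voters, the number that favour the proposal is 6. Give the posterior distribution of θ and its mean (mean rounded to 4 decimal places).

Posterior: Beta(10.3, 14.5); mean ≈ 0.4153

Observing 6 successes and 4 failures updates Beta(4.3, 10.5) by adding the success and failure counts to the two shape parameters: α = 4.3+6 = 10.3, β = 10.5+4 = 14.5.
E[θ | data] = 10.3/(10.3+14.5) = 0.4153.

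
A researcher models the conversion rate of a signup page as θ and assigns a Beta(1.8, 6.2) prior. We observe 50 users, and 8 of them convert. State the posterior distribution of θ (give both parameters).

The binomial likelihood is conjugate to the Beta prior: with 8 successes and 42 failures, the posterior is Beta(1.8+8, 6.2+42) = Beta(9.8, 48.2).

Posterior: Beta(9.8, 48.2)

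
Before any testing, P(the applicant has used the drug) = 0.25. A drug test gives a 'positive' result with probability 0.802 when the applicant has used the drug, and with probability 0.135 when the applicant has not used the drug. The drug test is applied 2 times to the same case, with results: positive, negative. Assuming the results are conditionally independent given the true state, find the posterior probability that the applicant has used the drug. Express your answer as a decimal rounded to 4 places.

With H the event that the applicant has used the drug, the joint likelihood of the observed sequence is P(data|H) = 0.802·0.198 = 0.15880 and P(data|¬H) = 0.135·0.865 = 0.11678.
Bayes: P(H|data) = 0.25·0.15880 / (0.25·0.15880 + 0.75·0.11678) = 0.039699/0.12728 = 0.3119.

Posterior P(H) ≈ 0.3119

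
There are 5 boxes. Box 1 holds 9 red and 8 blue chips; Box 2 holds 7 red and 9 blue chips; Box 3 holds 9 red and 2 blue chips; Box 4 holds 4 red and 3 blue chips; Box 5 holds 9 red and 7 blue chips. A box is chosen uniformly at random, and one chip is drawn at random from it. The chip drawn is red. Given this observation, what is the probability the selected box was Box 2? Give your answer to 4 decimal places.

Posterior probability ≈ 0.1499

P(red|Box 1) = 0.5294; P(red|Box 2) = 0.4375; P(red|Box 3) = 0.8182; P(red|Box 4) = 0.5714; P(red|Box 5) = 0.5625.
Prior × likelihood for each source: 0.2·0.5294=0.1059, 0.2·0.4375=0.08750, 0.2·0.8182=0.1636, 0.2·0.5714=0.1143, 0.2·0.5625=0.1125. Summing gives P(red) = 0.58380.
P(Box 2 | red) = 0.08750 / 0.58380 = 0.1499.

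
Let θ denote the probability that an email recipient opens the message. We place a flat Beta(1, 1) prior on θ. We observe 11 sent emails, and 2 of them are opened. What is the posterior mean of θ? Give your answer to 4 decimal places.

Posterior mean ≈ 0.2308

The binomial likelihood is conjugate to the Beta prior: with 2 successes and 9 failures, the posterior is Beta(1+2, 1+9) = Beta(3, 10).
Posterior mean = α/(α+β) = 3/13 = 0.2308.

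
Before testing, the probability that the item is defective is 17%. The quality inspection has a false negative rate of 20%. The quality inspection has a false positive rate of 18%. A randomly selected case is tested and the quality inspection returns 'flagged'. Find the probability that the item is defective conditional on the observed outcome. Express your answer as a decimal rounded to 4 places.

P(H | E) ≈ 0.4765

Let H be the event that the item is defective. P(H) = 0.17, so P(¬H) = 0.83. With E the 'flagged' result, P(E|H) = 0.8 and P(E|¬H) = 0.18.
P(E) = 0.8·0.17 + 0.18·0.83 = 0.13600 + 0.14940 = 0.28540.
By Bayes' theorem, P(H|E) = 0.13600 / 0.28540 = 0.4765.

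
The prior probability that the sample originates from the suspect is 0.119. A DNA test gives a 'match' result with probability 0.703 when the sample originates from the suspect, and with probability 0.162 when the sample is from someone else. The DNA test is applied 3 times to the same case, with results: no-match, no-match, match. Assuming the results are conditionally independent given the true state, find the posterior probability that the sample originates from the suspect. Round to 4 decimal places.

Let H be the event that the sample originates from the suspect; start with P(H) = 0.119. P('match'|H) = 0.703, P('match'|¬H) = 0.162.
Update on result 1 ('no-match'): P(H) ← 0.297·0.1190 / (0.297·0.1190 + 0.838·0.8810) = 0.035343/0.77362 = 0.0457.
Update on result 2 ('no-match'): P(H) ← 0.297·0.0457 / (0.297·0.0457 + 0.838·0.9543) = 0.013568/0.81328 = 0.0167.
Update on result 3 ('match'): P(H) ← 0.703·0.0167 / (0.703·0.0167 + 0.162·0.9833) = 0.011729/0.17103 = 0.0686.

Posterior P(H) ≈ 0.0686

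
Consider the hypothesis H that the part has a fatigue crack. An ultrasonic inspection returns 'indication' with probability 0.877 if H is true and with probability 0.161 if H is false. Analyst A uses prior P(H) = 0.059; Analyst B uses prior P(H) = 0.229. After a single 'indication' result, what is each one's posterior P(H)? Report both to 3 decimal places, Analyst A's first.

The likelihood ratio for an 'indication' result is 0.877/0.161 = 5.4472.
Analyst A: prior odds 0.059/0.941 = 0.062699; posterior odds 0.34154; posterior probability 0.255.
Analyst B: prior odds 0.229/0.771 = 0.29702; posterior odds 1.6179; posterior probability 0.618.

Analyst A: 0.255; Analyst B: 0.618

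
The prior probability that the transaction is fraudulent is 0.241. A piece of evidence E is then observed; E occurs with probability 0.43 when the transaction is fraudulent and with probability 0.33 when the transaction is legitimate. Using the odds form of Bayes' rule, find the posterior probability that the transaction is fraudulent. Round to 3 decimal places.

Posterior probability ≈ 0.293

Prior odds = 0.241/(1−0.241) = 0.31752.
Likelihood ratio for E = 0.43/0.33 = 1.3030.
Posterior odds = prior odds × LR = 0.41374.
Posterior probability = odds/(1+odds) = 0.41374/1.4137 = 0.293.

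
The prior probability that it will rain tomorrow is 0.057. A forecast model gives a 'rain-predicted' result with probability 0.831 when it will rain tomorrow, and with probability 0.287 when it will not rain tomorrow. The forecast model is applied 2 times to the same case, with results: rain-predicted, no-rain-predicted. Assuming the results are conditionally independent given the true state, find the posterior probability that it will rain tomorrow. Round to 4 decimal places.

Posterior P(H) ≈ 0.0398

Let H be the event that it will rain tomorrow; start with P(H) = 0.057. P('rain-predicted'|H) = 0.831, P('rain-predicted'|¬H) = 0.287.
Update on result 1 ('rain-predicted'): P(H) ← 0.831·0.0570 / (0.831·0.0570 + 0.287·0.9430) = 0.047367/0.31801 = 0.1489.
Update on result 2 ('no-rain-predicted'): P(H) ← 0.169·0.1489 / (0.169·0.1489 + 0.713·0.8511) = 0.025172/0.63197 = 0.0398.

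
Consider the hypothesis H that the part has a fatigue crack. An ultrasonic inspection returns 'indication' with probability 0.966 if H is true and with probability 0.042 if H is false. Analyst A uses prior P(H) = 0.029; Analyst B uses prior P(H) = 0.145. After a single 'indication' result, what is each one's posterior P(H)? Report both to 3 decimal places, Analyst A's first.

The likelihood ratio for an 'indication' result is 0.966/0.042 = 23.000.
Analyst A: prior odds 0.029/0.971 = 0.029866; posterior odds 0.68692; posterior probability 0.407.
Analyst B: prior odds 0.145/0.855 = 0.16959; posterior odds 3.9006; posterior probability 0.796.

Analyst A: 0.407; Analyst B: 0.796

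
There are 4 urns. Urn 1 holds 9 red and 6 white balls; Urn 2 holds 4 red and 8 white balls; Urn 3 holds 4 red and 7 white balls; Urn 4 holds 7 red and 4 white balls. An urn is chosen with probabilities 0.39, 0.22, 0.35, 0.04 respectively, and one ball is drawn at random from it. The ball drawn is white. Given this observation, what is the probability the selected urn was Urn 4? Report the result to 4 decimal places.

Tabulate prior·likelihood by source: [1] prior 0.39, lik 0.4, product 0.1560; [2] prior 0.22, lik 0.6667, product 0.1467; [3] prior 0.35, lik 0.6364, product 0.2227; [4] prior 0.04, lik 0.3636, product 0.01455.
Normalizing constant = 0.53994; the posterior for Urn 4 is its product over the sum, 0.01455/0.53994 = 0.0269.

Posterior probability ≈ 0.0269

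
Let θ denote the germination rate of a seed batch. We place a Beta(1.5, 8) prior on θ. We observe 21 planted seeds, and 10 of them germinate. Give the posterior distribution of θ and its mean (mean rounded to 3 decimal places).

Posterior: Beta(11.5, 19); mean ≈ 0.377

Observing 10 successes and 11 failures updates Beta(1.5, 8) by adding the success and failure counts to the two shape parameters: α = 1.5+10 = 11.5, β = 8+11 = 19.
Posterior mean = α/(α+β) = 11.5/30.5 = 0.377.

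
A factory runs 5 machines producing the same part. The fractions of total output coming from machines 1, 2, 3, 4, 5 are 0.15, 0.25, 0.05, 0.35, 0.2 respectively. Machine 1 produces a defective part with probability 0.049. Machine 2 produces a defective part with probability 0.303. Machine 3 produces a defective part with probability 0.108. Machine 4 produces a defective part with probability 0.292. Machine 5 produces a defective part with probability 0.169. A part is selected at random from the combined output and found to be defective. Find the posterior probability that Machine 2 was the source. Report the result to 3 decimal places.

Tabulate prior·likelihood by source: [1] prior 0.15, lik 0.049, product 0.007350; [2] prior 0.25, lik 0.303, product 0.07575; [3] prior 0.05, lik 0.108, product 0.005400; [4] prior 0.35, lik 0.292, product 0.1022; [5] prior 0.2, lik 0.169, product 0.03380.
Normalizing constant = 0.22450; the posterior for Machine 2 is its product over the sum, 0.07575/0.22450 = 0.337.

Posterior probability ≈ 0.337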